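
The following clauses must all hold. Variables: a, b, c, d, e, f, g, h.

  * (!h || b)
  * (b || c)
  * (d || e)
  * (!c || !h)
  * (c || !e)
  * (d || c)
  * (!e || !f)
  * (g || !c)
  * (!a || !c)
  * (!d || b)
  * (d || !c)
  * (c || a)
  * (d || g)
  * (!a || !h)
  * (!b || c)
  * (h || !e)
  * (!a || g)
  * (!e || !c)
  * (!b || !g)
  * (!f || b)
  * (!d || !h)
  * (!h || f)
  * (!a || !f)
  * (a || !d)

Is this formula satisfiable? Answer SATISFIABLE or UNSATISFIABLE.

c = True:
  propagation gives h=False, g=True, a=False, d=True; an empty clause results — contradiction.
c = False:
  propagation gives b=True; an empty clause results — contradiction.
Every branch closes, so no satisfying assignment exists.

UNSATISFIABLE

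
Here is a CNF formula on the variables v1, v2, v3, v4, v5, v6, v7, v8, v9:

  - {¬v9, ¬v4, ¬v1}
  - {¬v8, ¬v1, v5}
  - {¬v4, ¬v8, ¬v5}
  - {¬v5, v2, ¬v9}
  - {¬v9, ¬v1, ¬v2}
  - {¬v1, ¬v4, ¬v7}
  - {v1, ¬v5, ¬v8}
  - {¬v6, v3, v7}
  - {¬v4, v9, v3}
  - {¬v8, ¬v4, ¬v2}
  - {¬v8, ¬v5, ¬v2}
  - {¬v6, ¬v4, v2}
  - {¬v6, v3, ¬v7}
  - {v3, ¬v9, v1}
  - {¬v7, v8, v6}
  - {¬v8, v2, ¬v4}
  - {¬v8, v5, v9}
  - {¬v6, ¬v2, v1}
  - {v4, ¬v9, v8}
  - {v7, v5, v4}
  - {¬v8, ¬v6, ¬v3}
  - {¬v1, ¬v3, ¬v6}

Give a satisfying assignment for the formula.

Set v1 = False and propagate.
The remaining clauses are satisfied by v2 = False, v3 = True, v4 = False, v5 = True, v6 = False, v7 = False, v8 = False, v9 = False.
Every clause has at least one true literal under this assignment.

v1=0, v2=0, v3=1, v4=0, v5=1, v6=0, v7=0, v8=0, v9=0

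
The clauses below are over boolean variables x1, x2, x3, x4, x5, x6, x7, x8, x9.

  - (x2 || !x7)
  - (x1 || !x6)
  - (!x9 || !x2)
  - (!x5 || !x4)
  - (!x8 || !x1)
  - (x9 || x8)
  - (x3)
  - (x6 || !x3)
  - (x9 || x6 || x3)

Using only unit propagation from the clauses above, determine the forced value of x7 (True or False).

(x3) stands alone — x3 = True.
(!x3 || x6) with x3 = True leaves only x6, so x6 = True.
In (x1 || !x6), !x6 is now false; x1 must hold, so x1 = True.
In (!x1 || !x8), !x1 is now false; !x8 must hold, so x8 = False.
(x8 || x9): since x8 = False, the clause reduces to (x9). x9 = True.
From (!x2 || !x9) and x9 = True: x2 = False.
(x2 || !x7): since x2 = False, the clause reduces to (!x7). x7 = False.

False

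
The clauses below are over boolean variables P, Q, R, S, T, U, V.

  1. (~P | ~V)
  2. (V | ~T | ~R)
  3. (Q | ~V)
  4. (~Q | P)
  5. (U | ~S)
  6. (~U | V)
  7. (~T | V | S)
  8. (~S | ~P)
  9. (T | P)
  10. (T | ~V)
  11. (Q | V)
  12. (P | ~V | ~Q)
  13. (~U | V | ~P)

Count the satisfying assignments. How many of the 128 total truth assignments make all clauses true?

2

The models are:
  P=T Q=T R=F S=F T=F U=F V=F
  P=T Q=T R=T S=F T=F U=F V=F
Count: 2.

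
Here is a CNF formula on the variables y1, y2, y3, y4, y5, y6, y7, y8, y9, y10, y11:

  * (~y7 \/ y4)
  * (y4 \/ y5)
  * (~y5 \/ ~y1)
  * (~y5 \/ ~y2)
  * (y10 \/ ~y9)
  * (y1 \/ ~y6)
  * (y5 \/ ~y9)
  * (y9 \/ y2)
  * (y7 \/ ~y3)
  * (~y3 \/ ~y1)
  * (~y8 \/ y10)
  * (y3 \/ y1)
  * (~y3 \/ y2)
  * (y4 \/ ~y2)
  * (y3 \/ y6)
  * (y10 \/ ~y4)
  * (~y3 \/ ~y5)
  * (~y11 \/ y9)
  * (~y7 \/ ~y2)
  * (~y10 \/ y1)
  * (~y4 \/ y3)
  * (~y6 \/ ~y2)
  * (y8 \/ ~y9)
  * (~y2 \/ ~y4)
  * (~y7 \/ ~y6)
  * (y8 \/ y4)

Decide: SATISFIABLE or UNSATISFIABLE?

y2 = True:
  propagation gives y5=False, y4=True; an empty clause results — contradiction.
y2 = False:
  propagation gives y9=True, y10=True, y5=True, y1=False; an empty clause results — contradiction.
Every branch closes, so no satisfying assignment exists.

UNSATISFIABLE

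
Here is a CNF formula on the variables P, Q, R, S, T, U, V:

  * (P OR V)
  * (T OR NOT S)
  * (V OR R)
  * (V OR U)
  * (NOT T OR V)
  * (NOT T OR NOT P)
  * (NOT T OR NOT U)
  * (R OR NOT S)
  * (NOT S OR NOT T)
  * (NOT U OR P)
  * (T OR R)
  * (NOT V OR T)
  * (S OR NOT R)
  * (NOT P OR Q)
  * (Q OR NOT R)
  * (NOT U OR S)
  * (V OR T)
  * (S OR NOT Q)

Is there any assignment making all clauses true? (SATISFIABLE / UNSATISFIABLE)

Try P = False.
  then V is forced to True.
  then U is forced to False.
  then T is forced to True.
  then S is forced to False.
  then R is forced to False.
  then Q is forced to False.
Every clause has at least one true literal under this assignment.
So P = 0  Q = 0  R = 0  S = 0  T = 1  U = 0  V = 1 is a satisfying assignment.

SATISFIABLE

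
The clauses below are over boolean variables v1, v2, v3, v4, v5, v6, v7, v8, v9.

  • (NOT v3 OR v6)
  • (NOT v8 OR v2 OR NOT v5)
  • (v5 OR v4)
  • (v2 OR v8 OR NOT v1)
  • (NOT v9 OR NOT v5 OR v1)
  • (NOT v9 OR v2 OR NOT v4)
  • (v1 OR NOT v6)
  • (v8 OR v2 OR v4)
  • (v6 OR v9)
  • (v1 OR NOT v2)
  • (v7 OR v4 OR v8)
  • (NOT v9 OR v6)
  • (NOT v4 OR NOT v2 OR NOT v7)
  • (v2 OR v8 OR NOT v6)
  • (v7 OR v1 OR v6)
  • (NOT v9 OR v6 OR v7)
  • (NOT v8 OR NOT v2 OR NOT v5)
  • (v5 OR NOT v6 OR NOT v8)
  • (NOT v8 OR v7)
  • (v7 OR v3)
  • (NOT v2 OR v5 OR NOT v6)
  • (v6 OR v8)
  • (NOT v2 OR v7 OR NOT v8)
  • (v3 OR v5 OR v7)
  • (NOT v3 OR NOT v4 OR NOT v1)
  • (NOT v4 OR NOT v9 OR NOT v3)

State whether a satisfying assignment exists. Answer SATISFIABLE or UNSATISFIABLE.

SATISFIABLE

Branch on v1: take v1 = True.
Try v2 = True.
The remaining clauses are satisfied by v3 = True, v4 = False, v5 = True, v6 = True, v7 = True, v8 = False, v9 = False.
So v1 = True, v2 = True, v3 = True, v4 = False, v5 = True, v6 = True, v7 = True, v8 = False, v9 = False is a satisfying assignment.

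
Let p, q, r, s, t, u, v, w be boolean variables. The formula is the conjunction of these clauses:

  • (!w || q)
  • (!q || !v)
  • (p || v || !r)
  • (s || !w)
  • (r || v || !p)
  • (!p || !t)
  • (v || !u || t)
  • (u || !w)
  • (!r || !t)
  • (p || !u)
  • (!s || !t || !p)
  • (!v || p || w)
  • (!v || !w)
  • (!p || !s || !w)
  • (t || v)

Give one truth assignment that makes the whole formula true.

p = T, q = F, r = T, s = F, t = F, u = F, v = T, w = F

Check each clause:
  1. (!w || q) — !w is true.
  2. (!q || !v) — !q is true.
  3. (p || v || !r) — p is true.
  4. (s || !w) — !w is true.
  5. (v || r || !p) — r is true.
  6. (!t || !p) — !t is true.
  7. (t || !u || v) — !u is true.
  8. (u || !w) — !w is true.
  9. (!r || !t) — !t is true.
  10. (!u || p) — p is true.
  11. (!s || !p || !t) — !t is true.
  12. (!v || w || p) — p is true.
  13. (!w || !v) — !w is true.
  14. (!w || !p || !s) — !w is true.
  15. (t || v) — v is true.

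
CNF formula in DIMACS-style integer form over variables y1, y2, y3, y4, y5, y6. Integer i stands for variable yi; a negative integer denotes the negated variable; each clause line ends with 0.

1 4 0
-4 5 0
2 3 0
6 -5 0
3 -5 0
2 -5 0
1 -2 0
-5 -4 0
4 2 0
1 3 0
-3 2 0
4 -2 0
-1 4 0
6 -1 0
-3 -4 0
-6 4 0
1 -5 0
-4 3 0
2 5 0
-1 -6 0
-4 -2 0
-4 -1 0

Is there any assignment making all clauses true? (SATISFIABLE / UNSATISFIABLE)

y4 = True:
  propagation gives y5=True; an empty clause results — contradiction.
y4 = False:
  propagation gives y1=True; an empty clause results — contradiction.
Every branch closes, so no satisfying assignment exists.

UNSATISFIABLE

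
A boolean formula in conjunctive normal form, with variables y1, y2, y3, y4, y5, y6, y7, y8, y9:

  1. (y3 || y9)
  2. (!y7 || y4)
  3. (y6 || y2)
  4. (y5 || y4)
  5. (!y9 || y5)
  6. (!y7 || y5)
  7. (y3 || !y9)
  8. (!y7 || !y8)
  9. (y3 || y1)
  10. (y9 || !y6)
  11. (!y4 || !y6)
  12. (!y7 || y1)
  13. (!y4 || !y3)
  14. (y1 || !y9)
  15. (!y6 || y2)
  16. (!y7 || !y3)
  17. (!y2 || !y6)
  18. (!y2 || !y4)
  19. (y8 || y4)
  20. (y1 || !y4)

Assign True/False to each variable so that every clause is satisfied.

y1=0, y2=1, y3=1, y4=0, y5=1, y6=0, y7=0, y8=1, y9=0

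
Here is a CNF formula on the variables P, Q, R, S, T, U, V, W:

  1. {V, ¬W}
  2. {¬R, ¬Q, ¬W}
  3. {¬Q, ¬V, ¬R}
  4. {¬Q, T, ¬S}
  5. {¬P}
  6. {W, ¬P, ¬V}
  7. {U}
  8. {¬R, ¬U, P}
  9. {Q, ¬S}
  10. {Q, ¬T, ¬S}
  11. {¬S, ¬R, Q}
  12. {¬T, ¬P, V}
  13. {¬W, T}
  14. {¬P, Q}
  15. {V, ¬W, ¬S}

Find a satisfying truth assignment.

(¬P) is a unit clause, so P = False.
Unit propagation: (U) forces U = True.
Unit propagation: (¬R) forces R = False.
Pure literal: S appears only negated; assign S = False.
Pure literal: V appears only positively; assign V = True.
Set T = True and propagate.
Q, W are now unconstrained; take Q = True, W = True.
Every clause has at least one true literal under this assignment.

P=0, Q=1, R=0, S=0, T=1, U=1, V=1, W=1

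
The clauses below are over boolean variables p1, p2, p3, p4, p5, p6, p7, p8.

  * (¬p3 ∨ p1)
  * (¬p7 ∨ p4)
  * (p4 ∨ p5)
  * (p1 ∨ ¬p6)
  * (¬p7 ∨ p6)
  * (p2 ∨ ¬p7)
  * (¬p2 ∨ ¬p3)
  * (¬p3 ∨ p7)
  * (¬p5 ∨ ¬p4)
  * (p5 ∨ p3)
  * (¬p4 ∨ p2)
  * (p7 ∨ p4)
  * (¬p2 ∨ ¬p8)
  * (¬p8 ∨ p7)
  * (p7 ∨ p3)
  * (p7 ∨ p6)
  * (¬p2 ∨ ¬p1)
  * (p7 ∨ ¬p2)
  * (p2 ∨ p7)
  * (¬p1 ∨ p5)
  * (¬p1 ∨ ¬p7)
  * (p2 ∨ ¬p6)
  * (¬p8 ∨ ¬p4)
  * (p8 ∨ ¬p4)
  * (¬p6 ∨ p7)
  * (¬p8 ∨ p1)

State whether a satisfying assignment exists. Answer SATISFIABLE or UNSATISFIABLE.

p7 = True:
  propagation gives p4=True, p6=True, p1=True; an empty clause results — contradiction.
p7 = False:
  propagation gives p3=False; an empty clause results — contradiction.
Every branch closes, so no satisfying assignment exists.

UNSATISFIABLE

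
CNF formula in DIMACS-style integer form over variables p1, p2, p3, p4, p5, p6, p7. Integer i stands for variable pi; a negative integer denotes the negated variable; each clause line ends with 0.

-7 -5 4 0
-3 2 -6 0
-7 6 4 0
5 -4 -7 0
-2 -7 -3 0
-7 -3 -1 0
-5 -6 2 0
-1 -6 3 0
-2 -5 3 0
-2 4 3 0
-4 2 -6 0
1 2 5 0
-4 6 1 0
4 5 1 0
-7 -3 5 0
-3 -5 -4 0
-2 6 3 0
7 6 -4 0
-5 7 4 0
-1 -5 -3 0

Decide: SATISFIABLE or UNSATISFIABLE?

Try p1 = True.
For the remaining variables, p2 = True, p3 = True, p4 = False, p5 = False, p6 = True, p7 = False works.
So p1=1  p2=1  p3=1  p4=0  p5=0  p6=1  p7=0 is a satisfying assignment.

SATISFIABLE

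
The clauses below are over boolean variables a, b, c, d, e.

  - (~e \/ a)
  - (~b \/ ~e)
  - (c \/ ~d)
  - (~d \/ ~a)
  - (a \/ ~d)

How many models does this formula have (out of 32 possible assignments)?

10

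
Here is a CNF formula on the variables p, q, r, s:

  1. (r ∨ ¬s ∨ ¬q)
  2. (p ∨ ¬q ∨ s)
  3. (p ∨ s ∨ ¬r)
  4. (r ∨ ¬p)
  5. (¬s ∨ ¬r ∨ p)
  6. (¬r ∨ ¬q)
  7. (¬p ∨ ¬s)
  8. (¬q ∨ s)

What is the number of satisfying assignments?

3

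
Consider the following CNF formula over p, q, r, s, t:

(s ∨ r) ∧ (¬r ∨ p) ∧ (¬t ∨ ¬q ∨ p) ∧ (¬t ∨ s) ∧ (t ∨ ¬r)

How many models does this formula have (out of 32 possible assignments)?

9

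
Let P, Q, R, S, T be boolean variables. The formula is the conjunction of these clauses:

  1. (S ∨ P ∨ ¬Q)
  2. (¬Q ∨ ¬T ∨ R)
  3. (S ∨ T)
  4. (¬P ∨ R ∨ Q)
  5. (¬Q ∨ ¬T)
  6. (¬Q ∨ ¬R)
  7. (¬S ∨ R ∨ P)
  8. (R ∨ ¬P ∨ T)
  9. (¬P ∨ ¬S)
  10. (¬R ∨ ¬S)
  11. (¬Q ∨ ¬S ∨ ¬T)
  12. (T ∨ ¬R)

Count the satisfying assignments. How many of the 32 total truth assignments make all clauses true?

Satisfying assignments:
  P=F Q=F R=F S=F T=T
  P=F Q=F R=T S=F T=T
  P=T Q=F R=T S=F T=T
That's 3 in total.

3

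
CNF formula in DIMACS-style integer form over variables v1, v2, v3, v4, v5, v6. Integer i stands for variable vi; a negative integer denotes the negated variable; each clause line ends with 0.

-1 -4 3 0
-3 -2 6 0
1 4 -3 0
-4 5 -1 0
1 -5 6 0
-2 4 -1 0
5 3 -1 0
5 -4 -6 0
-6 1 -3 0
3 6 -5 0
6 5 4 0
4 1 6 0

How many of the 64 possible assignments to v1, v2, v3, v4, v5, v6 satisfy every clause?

16

Split on v1, then v4.
  v1=1, v4=1: remaining (v2,v3,v5,v6) ∈ {(0,1,1,0); (0,1,1,1); (1,1,1,1)} — 3.
  v1=1, v4=0: remaining (v2,v3,v5,v6) ∈ {(0,0,1,1); (0,1,0,1); (0,1,1,0); (0,1,1,1)} — 4.
  v1=0, v4=1: 5 of the 16 assignments to (v2,v3,v5,v6) work.
  v1=0, v4=0: remaining (v2,v3,v5,v6) ∈ {(0,0,0,1); (0,0,1,1); (1,0,0,1); (1,0,1,1)} — 4.
Total: 3 + 4 + 5 + 4 = 16.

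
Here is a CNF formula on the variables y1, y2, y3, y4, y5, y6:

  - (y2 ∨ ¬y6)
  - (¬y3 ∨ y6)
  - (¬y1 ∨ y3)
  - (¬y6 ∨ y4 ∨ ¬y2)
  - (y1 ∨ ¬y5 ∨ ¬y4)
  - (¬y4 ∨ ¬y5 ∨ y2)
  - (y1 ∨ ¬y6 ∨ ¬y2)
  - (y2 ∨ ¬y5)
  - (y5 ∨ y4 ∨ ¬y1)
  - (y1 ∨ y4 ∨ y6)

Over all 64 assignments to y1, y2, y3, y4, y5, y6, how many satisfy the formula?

4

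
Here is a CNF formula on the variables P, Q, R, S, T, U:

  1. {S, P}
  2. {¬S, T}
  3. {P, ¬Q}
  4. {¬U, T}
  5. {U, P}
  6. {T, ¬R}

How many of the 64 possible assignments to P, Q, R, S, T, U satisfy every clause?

Case analysis on P and T:
  P=1, T=1: Q, R, S, U free → 2^4 = 16.
  P=1, T=0: remaining (Q,R,S,U) ∈ {(0,0,0,0); (1,0,0,0)} — 2.
  P=0, T=1: remaining (Q,R,S,U) ∈ {(0,0,1,1); (0,1,1,1)} — 2.
  P=0, T=0: a clause becomes empty — 0.
Total: 16 + 2 + 2 + 0 = 20.

20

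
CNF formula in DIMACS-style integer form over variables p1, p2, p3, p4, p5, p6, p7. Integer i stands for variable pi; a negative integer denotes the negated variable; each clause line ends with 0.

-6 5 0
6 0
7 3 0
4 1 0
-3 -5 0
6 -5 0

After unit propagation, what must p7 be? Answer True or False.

(p6) stands alone — p6 = True.
In (p5 \/ ~p6), ~p6 is now false; p5 must hold, so p5 = True.
(~p5 \/ ~p3) with p5 = True leaves only ~p3, so p3 = False.
In (p7 \/ p3), p3 is now false; p7 must hold, so p7 = True.

True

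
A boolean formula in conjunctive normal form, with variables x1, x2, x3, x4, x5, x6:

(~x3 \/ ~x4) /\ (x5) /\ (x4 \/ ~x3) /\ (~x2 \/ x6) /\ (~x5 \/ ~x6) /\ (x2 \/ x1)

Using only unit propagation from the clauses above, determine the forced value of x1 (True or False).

True

(x5) stands alone — x5 = True.
In (~x5 \/ ~x6), ~x5 is now false; ~x6 must hold, so x6 = False.
(~x2 \/ x6) with x6 = False leaves only ~x2, so x2 = False.
In (x2 \/ x1), x2 is now false; x1 must hold, so x1 = True.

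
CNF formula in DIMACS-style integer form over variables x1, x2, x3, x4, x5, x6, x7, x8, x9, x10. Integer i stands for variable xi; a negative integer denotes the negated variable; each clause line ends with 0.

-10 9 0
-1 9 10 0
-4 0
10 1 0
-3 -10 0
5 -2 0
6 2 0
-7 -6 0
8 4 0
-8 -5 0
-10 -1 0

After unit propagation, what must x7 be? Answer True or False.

False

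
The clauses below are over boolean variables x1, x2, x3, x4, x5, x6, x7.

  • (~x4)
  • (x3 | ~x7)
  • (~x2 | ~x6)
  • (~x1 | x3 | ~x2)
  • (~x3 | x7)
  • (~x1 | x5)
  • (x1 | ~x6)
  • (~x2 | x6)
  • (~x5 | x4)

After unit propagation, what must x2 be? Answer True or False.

False

(~x4) stands alone — x4 = False.
(x4 | ~x5) with x4 = False leaves only ~x5, so x5 = False.
From (~x1 | x5) and x5 = False: x1 = False.
From (~x6 | x1) and x1 = False: x6 = False.
From (x6 | ~x2) and x6 = False: x2 = False.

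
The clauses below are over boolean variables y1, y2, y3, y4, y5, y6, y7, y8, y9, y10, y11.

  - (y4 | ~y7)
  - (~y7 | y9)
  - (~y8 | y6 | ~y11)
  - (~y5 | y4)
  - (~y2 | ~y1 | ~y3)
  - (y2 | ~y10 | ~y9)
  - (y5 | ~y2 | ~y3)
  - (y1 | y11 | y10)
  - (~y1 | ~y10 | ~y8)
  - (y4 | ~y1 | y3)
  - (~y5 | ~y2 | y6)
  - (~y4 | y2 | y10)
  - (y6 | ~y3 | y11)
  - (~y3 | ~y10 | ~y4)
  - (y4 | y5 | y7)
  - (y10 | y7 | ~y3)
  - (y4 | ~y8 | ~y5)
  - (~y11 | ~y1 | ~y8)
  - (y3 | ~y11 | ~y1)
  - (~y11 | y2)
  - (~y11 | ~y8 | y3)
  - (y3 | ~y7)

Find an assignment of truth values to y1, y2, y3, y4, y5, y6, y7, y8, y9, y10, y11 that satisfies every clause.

y1=False  y2=False  y3=False  y4=True  y5=True  y6=False  y7=False  y8=True  y9=False  y10=True  y11=False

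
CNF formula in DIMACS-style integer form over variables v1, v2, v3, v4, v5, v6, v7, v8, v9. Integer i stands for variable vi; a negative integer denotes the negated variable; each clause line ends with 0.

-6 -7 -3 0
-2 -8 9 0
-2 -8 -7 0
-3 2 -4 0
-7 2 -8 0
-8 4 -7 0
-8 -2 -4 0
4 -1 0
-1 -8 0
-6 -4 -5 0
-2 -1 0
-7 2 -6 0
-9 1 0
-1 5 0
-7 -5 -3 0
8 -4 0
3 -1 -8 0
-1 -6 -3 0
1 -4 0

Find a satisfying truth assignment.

v1=0, v2=0, v3=0, v4=0, v5=1, v6=1, v7=0, v8=1, v9=0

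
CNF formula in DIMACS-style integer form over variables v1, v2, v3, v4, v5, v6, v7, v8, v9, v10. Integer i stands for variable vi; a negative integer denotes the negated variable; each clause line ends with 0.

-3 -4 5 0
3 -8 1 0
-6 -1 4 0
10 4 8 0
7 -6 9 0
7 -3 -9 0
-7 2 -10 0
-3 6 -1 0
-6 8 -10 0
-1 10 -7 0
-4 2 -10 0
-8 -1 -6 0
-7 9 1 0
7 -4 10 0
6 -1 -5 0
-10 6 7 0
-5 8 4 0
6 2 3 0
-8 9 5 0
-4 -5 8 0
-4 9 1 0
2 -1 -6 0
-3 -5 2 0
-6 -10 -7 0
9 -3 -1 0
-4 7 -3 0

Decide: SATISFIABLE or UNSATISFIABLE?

SATISFIABLE

v2 occurs only positively in the remaining clauses — set v2 = True.
Branch on v1: take v1 = False.
For the remaining variables, v3 = True, v4 = False, v5 = False, v6 = False, v7 = True, v8 = False, v9 = True, v10 = True works.
Every clause has at least one true literal under this assignment.
So v1=False, v2=True, v3=True, v4=False, v5=False, v6=False, v7=True, v8=False, v9=True, v10=True is a satisfying assignment.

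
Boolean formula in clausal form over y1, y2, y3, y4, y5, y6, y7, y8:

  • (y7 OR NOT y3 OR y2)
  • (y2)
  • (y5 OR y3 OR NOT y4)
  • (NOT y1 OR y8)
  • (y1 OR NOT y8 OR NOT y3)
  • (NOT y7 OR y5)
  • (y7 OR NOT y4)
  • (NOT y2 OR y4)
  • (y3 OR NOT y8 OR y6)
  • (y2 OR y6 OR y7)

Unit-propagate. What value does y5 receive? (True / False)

True

Unit clause (y2) sets y2 = True.
(y4 OR NOT y2) with y2 = True leaves only y4, so y4 = True.
(y7 OR NOT y4) with y4 = True leaves only y7, so y7 = True.
(y5 OR NOT y7) with y7 = True leaves only y5, so y5 = True.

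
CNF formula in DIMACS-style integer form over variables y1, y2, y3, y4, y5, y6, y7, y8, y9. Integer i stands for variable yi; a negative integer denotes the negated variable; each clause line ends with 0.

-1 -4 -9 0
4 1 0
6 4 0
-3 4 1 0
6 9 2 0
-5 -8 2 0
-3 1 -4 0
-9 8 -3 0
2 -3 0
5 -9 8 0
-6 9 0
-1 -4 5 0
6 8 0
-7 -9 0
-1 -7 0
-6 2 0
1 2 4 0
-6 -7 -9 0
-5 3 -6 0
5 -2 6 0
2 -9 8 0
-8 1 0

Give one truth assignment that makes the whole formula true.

Pure literal: y7 appears only negated; assign y7 = False.
Try y1 = True.
Set y2 = True and propagate.
The remaining clauses are satisfied by y3 = True, y4 = True, y5 = True, y6 = False, y8 = True, y9 = False.

y1=T  y2=T  y3=T  y4=T  y5=T  y6=F  y7=F  y8=T  y9=F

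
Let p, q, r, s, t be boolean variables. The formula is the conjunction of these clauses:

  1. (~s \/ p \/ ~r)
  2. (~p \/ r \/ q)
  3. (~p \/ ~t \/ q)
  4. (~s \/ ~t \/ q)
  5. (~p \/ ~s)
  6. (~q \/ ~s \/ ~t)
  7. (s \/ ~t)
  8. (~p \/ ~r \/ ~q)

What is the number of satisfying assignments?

The models are:
  p=F q=F r=F s=F t=F
  p=F q=F r=F s=T t=F
  p=F q=F r=T s=F t=F
  p=F q=T r=F s=F t=F
  p=F q=T r=F s=T t=F
  p=F q=T r=T s=F t=F
  p=T q=F r=T s=F t=F
  p=T q=T r=F s=F t=F
Count: 8.

8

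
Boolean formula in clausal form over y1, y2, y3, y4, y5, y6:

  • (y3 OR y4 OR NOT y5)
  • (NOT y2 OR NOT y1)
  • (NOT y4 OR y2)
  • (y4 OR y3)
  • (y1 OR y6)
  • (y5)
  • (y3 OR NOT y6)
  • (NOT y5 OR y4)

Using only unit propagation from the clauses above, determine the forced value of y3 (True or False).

(y5) is a unit clause: y5 = True.
(NOT y5 OR y4): since y5 = True, the clause reduces to (y4). y4 = True.
(NOT y4 OR y2) with y4 = True leaves only y2, so y2 = True.
From (NOT y1 OR NOT y2) and y2 = True: y1 = False.
(y1 OR y6): since y1 = False, the clause reduces to (y6). y6 = True.
(y3 OR NOT y6) with y6 = True leaves only y3, so y3 = True.

True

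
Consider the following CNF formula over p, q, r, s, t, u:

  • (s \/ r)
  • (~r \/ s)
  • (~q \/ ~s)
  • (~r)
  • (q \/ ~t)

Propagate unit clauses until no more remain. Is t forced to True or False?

False

(~r) is a unit clause: r = False.
In (s \/ r), r is now false; s must hold, so s = True.
(~s \/ ~q) with s = True leaves only ~q, so q = False.
In (q \/ ~t), q is now false; ~t must hold, so t = False.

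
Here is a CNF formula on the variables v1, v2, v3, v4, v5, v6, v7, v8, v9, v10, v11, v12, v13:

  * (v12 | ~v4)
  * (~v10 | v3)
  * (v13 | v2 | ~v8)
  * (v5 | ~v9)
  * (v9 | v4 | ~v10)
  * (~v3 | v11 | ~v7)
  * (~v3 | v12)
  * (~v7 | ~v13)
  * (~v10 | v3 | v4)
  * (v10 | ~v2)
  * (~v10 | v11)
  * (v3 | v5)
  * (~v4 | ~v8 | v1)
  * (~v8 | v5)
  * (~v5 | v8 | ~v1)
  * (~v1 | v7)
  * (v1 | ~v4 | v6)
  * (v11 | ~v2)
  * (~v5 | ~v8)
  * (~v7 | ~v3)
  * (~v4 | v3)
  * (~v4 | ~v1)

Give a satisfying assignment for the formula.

v1=False, v2=False, v3=True, v4=False, v5=True, v6=False, v7=False, v8=False, v9=True, v10=True, v11=True, v12=True, v13=False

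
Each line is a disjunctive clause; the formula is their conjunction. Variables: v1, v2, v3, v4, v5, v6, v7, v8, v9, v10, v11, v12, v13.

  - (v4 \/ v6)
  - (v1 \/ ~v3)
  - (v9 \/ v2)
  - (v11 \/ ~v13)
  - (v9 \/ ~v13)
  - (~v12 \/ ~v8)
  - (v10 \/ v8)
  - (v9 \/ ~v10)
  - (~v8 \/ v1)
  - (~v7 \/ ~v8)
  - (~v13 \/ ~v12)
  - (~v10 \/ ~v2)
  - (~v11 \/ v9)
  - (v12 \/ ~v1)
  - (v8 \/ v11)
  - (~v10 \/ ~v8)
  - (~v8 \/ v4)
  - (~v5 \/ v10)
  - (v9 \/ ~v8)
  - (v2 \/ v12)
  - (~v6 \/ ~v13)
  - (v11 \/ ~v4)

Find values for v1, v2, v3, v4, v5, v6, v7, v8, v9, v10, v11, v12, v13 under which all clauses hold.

v5 occurs only negated in the remaining clauses — set v5 = False.
Pure literal: v7 appears only negated; assign v7 = False.
Branch on v1: take v1 = True.
  then v12 is forced to True.
  then v8 is forced to False.
  then v10 is forced to True.
  then v9 is forced to True.
  then v13 is forced to False.
  then v2 is forced to False.
  then v11 is forced to True.
Set v4 = True and propagate.
v3, v6 are now unconstrained; take v3 = True, v6 = True.
Every clause has at least one true literal under this assignment.

v1=True  v2=False  v3=True  v4=True  v5=False  v6=True  v7=False  v8=False  v9=True  v10=True  v11=True  v12=True  v13=False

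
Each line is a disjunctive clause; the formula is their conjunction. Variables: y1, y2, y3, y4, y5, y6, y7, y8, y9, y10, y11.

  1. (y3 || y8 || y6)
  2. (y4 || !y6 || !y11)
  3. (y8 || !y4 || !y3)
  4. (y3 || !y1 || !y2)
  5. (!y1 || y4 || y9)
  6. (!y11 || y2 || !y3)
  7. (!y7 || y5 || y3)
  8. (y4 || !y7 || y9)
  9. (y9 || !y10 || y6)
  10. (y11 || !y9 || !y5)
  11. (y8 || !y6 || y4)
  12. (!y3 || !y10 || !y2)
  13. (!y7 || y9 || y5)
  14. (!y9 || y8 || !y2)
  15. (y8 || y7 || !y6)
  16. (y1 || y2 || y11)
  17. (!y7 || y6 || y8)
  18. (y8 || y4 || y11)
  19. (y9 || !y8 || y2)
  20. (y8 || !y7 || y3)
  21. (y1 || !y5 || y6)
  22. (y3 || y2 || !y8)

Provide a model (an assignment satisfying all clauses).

y1=False, y2=True, y3=True, y4=True, y5=False, y6=True, y7=False, y8=True, y9=False, y10=False, y11=True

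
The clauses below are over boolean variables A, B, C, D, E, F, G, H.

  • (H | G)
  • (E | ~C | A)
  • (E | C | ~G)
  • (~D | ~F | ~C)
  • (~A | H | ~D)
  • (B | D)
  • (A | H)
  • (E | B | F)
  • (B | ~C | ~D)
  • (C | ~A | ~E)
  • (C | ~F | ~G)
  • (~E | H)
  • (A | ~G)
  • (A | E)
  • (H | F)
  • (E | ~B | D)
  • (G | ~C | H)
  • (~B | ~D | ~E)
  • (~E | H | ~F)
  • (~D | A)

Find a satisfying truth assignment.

A = 1, B = 1, C = 0, D = 1, E = 0, F = 0, G = 0, H = 1

Pure literal: H appears only positively; assign H = True.
Branch on A: take A = True.
For the remaining variables, B = True, C = False, D = True, E = False, F = False, G = False works.
Every clause has at least one true literal under this assignment.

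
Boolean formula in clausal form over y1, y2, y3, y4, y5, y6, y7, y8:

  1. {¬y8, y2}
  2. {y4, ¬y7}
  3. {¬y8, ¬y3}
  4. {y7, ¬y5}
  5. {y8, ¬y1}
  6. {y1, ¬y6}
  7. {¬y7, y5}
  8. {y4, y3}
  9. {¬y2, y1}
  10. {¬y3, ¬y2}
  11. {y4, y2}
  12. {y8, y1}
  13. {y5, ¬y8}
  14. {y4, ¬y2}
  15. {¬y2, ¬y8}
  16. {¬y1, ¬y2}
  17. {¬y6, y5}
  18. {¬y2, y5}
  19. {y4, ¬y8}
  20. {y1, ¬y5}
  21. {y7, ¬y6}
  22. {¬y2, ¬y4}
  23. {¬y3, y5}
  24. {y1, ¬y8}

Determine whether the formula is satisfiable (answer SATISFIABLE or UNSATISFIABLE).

y2 = True:
  propagation gives y1=True; an empty clause results — contradiction.
y2 = False:
  propagation gives y8=False, y1=False; an empty clause results — contradiction.
Every branch closes, so no satisfying assignment exists.

UNSATISFIABLE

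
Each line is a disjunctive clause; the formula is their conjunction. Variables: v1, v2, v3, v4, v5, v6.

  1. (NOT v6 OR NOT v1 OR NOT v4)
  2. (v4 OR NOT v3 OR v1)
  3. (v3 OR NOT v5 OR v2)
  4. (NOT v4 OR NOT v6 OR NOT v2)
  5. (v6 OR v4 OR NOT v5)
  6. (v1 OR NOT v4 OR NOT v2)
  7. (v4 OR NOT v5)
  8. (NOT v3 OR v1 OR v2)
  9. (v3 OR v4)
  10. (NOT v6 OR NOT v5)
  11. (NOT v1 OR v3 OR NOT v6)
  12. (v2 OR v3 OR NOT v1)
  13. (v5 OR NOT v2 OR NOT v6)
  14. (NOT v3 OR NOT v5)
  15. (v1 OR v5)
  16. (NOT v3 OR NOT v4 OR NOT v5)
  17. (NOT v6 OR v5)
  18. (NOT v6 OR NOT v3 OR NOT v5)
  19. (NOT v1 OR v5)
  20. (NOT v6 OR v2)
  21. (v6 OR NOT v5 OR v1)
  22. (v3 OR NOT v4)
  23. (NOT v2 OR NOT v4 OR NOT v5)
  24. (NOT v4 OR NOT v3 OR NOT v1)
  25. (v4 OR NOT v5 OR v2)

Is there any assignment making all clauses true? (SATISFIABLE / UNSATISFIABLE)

UNSATISFIABLE

v5 = True:
  propagation gives v4=True, v6=False, v3=False; an empty clause results — contradiction.
v5 = False:
  propagation gives v1=True; an empty clause results — contradiction.
Every branch closes, so no satisfying assignment exists.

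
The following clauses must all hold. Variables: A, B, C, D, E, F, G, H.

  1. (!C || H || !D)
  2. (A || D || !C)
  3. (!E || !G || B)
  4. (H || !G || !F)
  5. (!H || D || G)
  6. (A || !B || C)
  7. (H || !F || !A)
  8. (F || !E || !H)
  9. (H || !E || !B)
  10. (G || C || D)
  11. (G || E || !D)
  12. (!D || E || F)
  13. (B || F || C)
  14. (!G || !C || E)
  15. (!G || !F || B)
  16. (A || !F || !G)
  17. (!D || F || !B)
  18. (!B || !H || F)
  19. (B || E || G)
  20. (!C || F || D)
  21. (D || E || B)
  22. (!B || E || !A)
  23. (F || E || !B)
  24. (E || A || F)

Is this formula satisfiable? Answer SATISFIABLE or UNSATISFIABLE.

SATISFIABLE

Set A = True and propagate.
Branch on B: take B = True.
  then E is forced to True.
  then H is forced to True.
  then F is forced to True.
For the remaining variables, C = False, D = False, G = True works.
Every clause has at least one true literal under this assignment.
So A=True, B=True, C=False, D=False, E=True, F=True, G=True, H=True is a satisfying assignment.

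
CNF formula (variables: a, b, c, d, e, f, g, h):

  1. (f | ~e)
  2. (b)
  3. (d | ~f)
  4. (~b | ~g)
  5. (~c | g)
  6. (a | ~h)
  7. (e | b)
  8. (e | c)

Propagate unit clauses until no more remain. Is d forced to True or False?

True

(b) is a unit clause: b = True.
From (~b | ~g) and b = True: g = False.
In (~c | g), g is now false; ~c must hold, so c = False.
(c | e) with c = False leaves only e, so e = True.
In (f | ~e), ~e is now false; f must hold, so f = True.
(~f | d): since f = True, the clause reduces to (d). d = True.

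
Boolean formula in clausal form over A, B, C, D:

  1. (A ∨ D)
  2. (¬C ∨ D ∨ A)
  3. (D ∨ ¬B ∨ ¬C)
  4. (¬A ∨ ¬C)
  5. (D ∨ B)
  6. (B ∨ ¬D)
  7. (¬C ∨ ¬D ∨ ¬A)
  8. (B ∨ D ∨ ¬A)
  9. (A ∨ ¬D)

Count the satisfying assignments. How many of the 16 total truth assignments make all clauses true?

Satisfying assignments:
  A=1 B=1 C=0 D=0
  A=1 B=1 C=0 D=1
Count: 2.

2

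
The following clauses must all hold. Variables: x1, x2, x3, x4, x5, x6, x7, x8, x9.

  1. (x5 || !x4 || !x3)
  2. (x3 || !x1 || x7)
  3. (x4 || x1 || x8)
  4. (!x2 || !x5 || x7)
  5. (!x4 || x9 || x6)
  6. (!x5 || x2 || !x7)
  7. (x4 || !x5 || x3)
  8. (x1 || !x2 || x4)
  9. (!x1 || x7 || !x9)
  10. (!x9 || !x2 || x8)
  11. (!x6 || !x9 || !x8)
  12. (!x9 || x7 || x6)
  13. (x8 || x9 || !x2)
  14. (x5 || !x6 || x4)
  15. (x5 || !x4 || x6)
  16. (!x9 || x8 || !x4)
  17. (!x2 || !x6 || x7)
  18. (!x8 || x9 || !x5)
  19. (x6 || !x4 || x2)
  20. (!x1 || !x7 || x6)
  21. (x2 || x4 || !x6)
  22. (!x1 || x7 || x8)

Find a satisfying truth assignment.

x1 = 1, x2 = 0, x3 = 0, x4 = 1, x5 = 0, x6 = 1, x7 = 1, x8 = 0, x9 = 0

Check each clause:
  1. (x5 || !x4 || !x3) — !x3 is true.
  2. (!x1 || x3 || x7) — x7 is true.
  3. (x8 || x4 || x1) — x1 is true.
  4. (!x2 || x7 || !x5) — !x5 is true.
  5. (x6 || x9 || !x4) — x6 is true.
  6. (x2 || !x5 || !x7) — !x5 is true.
  7. (!x5 || x3 || x4) — x4 is true.
  8. (!x2 || x4 || x1) — x1 is true.
  9. (x7 || !x1 || !x9) — x7 is true.
  10. (!x2 || x8 || !x9) — !x2 is true.
  11. (!x9 || !x6 || !x8) — !x8 is true.
  12. (x6 || x7 || !x9) — !x9 is true.
  13. (x8 || x9 || !x2) — !x2 is true.
  14. (x4 || x5 || !x6) — x4 is true.
  15. (x5 || x6 || !x4) — x6 is true.
  16. (x8 || !x9 || !x4) — !x9 is true.
  17. (x7 || !x2 || !x6) — !x2 is true.
  18. (!x8 || x9 || !x5) — !x8 is true.
  19. (!x4 || x2 || x6) — x6 is true.
  20. (x6 || !x1 || !x7) — x6 is true.
  21. (x2 || x4 || !x6) — x4 is true.
  22. (!x1 || x8 || x7) — x7 is true.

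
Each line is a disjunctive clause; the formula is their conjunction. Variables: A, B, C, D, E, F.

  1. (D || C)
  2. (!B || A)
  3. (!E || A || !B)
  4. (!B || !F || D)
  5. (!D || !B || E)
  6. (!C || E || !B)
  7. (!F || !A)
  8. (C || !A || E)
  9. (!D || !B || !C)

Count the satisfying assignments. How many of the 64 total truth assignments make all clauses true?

19

Split on B, then A.
  B=1, A=1: remaining (C,D,E,F) ∈ {(0,1,1,0); (1,0,1,0)} — 2.
  B=1, A=0: a clause becomes empty — 0.
  B=0, A=1: 5 of the 16 assignments to (C,D,E,F) work.
  B=0, A=0: E, F free; 3 ways for (C,D) × 2^2 = 12.
Total: 2 + 0 + 5 + 12 = 19.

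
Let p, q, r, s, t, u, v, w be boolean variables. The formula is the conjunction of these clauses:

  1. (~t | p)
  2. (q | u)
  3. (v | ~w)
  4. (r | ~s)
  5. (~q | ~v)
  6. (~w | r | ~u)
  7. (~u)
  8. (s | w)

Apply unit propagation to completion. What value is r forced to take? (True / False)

True

(~u) is a unit clause: u = False.
From (u | q) and u = False: q = True.
(~q | ~v): since q = True, the clause reduces to (~v). v = False.
(~w | v) with v = False leaves only ~w, so w = False.
In (s | w), w is now false; s must hold, so s = True.
In (~s | r), ~s is now false; r must hold, so r = True.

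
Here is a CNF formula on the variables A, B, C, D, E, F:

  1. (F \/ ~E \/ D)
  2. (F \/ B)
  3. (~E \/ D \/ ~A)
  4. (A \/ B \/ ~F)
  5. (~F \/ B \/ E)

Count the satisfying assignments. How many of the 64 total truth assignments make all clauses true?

28

Split on F, then B.
  F=1, B=1: C free; 7 ways for (A,D,E) × 2^1 = 14.
  F=1, B=0: remaining (A,C,D,E) ∈ {(1,0,1,1); (1,1,1,1)} — 2.
  F=0, B=1: A, C free; 3 ways for (D,E) × 2^2 = 12.
  F=0, B=0: a clause becomes empty — 0.
Total: 14 + 2 + 12 + 0 = 28.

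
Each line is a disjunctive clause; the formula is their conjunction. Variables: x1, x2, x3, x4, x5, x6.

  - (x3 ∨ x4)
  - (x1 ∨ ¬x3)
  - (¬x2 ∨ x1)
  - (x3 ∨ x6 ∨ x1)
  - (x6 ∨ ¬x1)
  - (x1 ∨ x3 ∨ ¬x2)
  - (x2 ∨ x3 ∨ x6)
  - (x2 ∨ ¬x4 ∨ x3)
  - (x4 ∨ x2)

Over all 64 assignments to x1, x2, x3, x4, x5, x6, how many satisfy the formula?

8

Split on x3, then x1.
  x3=T, x1=T: x5 free; 3 ways for (x2,x4,x6) × 2^1 = 6.
  x3=T, x1=F: a clause becomes empty — 0.
  x3=F, x1=T: remaining (x2,x4,x5,x6) ∈ {(T,T,F,T); (T,T,T,T)} — 2.
  x3=F, x1=F: a clause becomes empty — 0.
Total: 6 + 0 + 2 + 0 = 8.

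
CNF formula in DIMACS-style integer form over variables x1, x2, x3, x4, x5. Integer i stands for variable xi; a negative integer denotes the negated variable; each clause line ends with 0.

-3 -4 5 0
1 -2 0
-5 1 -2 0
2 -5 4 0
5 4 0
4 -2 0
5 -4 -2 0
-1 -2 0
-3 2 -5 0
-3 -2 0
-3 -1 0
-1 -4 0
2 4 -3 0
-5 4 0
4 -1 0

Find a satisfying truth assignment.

x1 = False, x2 = False, x3 = False, x4 = True, x5 = False

Check each clause:
  1. (!x4 || !x3 || x5) — !x3 is true.
  2. (x1 || !x2) — !x2 is true.
  3. (!x5 || x1 || !x2) — !x5 is true.
  4. (x2 || !x5 || x4) — !x5 is true.
  5. (x4 || x5) — x4 is true.
  6. (x4 || !x2) — x4 is true.
  7. (x5 || !x2 || !x4) — !x2 is true.
  8. (!x1 || !x2) — !x1 is true.
  9. (x2 || !x3 || !x5) — !x5 is true.
  10. (!x3 || !x2) — !x3 is true.
  11. (!x1 || !x3) — !x3 is true.
  12. (!x1 || !x4) — !x1 is true.
  13. (x4 || !x3 || x2) — x4 is true.
  14. (x4 || !x5) — !x5 is true.
  15. (x4 || !x1) — x4 is true.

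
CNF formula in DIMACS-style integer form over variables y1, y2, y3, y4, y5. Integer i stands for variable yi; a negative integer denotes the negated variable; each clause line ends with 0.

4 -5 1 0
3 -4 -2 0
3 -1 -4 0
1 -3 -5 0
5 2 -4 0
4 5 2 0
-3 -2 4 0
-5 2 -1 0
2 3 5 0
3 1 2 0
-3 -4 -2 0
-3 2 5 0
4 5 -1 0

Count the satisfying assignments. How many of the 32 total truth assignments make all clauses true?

Satisfying assignments:
  y1=0 y2=1 y3=0 y4=0 y5=0
  y1=1 y2=1 y3=0 y4=0 y5=1
Count: 2.

2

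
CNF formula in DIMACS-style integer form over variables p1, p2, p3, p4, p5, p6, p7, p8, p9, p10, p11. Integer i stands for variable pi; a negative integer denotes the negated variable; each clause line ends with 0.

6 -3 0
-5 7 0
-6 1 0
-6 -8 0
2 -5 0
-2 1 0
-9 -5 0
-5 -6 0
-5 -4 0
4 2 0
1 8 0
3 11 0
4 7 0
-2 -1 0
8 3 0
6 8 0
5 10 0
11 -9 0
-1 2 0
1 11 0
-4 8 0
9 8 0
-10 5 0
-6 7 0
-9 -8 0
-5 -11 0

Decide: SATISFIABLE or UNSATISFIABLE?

p5 = True:
  propagation gives p7=True, p2=True, p1=True; an empty clause results — contradiction.
p5 = False:
  propagation gives p10=True; an empty clause results — contradiction.
Every branch closes, so no satisfying assignment exists.

UNSATISFIABLE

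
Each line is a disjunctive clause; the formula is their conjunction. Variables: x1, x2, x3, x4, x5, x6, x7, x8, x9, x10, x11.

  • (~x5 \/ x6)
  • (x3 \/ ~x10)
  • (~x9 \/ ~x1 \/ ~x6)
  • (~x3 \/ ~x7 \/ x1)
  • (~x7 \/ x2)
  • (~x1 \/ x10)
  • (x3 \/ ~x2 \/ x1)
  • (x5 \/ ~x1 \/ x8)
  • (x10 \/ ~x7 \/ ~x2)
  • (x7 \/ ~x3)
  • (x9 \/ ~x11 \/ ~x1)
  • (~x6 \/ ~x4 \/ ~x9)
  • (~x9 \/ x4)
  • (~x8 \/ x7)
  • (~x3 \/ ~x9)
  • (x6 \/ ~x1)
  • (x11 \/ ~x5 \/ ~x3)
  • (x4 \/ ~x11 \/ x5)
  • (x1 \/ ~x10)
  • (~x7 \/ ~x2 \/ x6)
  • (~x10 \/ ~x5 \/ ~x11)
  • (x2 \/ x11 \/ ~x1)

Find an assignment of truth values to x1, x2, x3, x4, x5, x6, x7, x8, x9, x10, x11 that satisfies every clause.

x1 = False, x2 = False, x3 = False, x4 = True, x5 = False, x6 = False, x7 = False, x8 = False, x9 = False, x10 = False, x11 = False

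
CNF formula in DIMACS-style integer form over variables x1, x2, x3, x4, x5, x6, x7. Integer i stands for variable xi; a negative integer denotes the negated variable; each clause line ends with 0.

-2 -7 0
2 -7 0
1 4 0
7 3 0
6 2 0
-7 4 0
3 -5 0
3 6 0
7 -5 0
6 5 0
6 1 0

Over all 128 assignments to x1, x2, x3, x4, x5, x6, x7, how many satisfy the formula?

6

The models are:
  x1=0 x2=0 x3=1 x4=1 x5=0 x6=1 x7=0
  x1=0 x2=1 x3=1 x4=1 x5=0 x6=1 x7=0
  x1=1 x2=0 x3=1 x4=0 x5=0 x6=1 x7=0
  x1=1 x2=0 x3=1 x4=1 x5=0 x6=1 x7=0
  x1=1 x2=1 x3=1 x4=0 x5=0 x6=1 x7=0
  x1=1 x2=1 x3=1 x4=1 x5=0 x6=1 x7=0
Count: 6.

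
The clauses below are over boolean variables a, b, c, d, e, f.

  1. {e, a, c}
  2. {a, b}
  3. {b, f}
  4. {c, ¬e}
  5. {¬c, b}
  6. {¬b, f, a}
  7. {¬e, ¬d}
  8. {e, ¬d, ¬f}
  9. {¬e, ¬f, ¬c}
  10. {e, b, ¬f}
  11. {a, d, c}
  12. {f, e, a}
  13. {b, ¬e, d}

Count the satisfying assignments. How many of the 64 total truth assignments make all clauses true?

Case analysis on e and b:
  e=T, b=T: remaining (a,c,d,f) ∈ {(T,T,F,F)} — 1.
  e=T, b=F: a clause becomes empty — 0.
  e=F, b=T: 7 of the 16 assignments to (a,c,d,f) work.
  e=F, b=F: a clause becomes empty — 0.
Total: 1 + 0 + 7 + 0 = 8.

8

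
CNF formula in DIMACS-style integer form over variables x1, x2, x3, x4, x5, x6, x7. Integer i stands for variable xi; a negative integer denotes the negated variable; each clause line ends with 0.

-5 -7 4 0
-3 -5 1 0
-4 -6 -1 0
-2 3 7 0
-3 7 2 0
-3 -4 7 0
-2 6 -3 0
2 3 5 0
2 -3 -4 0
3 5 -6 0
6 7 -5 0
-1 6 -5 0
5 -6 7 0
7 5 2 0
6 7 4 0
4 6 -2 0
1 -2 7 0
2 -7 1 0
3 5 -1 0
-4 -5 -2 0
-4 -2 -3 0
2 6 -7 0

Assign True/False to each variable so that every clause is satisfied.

Try x1 = True.
Set x2 = True and propagate.
The remaining clauses are satisfied by x3 = True, x4 = False, x5 = True, x6 = True, x7 = False.

x1 = True, x2 = True, x3 = True, x4 = False, x5 = True, x6 = True, x7 = False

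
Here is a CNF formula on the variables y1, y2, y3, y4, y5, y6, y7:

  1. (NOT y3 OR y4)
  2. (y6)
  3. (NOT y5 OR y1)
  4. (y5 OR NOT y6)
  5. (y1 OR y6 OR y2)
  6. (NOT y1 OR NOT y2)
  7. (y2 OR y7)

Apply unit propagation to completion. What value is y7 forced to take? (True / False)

(y6) stands alone — y6 = True.
In (y5 OR NOT y6), NOT y6 is now false; y5 must hold, so y5 = True.
(y1 OR NOT y5) with y5 = True leaves only y1, so y1 = True.
(NOT y1 OR NOT y2): since y1 = True, the clause reduces to (NOT y2). y2 = False.
From (y7 OR y2) and y2 = False: y7 = True.

True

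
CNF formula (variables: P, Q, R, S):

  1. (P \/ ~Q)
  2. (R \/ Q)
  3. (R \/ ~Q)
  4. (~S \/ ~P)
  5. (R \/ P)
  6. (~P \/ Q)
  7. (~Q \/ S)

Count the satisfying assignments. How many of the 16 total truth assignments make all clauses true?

The models are:
  P=F Q=F R=T S=F
  P=F Q=F R=T S=T
That's 2 in total.

2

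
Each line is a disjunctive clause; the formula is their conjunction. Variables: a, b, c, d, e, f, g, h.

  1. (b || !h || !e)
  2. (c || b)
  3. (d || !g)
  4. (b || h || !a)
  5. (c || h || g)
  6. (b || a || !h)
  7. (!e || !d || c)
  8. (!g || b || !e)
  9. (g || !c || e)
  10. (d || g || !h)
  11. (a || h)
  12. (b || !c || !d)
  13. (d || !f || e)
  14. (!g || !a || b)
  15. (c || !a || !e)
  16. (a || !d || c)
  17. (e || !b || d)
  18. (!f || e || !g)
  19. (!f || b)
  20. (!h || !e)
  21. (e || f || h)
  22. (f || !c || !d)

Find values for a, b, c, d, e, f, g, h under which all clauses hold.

a=True, b=True, c=True, d=True, e=True, f=True, g=False, h=False

Check each clause:
  1. (b || !e || !h) — !h is true.
  2. (b || c) — b is true.
  3. (!g || d) — !g is true.
  4. (!a || h || b) — b is true.
  5. (h || g || c) — c is true.
  6. (!h || a || b) — !h is true.
  7. (!e || c || !d) — c is true.
  8. (b || !e || !g) — !g is true.
  9. (e || !c || g) — e is true.
  10. (g || d || !h) — !h is true.
  11. (a || h) — a is true.
  12. (b || !d || !c) — b is true.
  13. (e || d || !f) — d is true.
  14. (!a || b || !g) — !g is true.
  15. (!e || c || !a) — c is true.
  16. (c || !d || a) — a is true.
  17. (!b || d || e) — d is true.
  18. (e || !f || !g) — !g is true.
  19. (!f || b) — b is true.
  20. (!h || !e) — !h is true.
  21. (h || f || e) — e is true.
  22. (!d || f || !c) — f is true.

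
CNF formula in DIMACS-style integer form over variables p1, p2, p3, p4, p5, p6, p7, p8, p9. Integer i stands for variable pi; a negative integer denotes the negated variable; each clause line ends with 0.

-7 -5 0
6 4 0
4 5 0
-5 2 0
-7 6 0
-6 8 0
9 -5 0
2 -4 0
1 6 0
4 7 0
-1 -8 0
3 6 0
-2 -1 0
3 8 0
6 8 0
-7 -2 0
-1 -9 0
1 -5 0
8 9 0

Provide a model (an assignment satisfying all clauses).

p1 = False, p2 = True, p3 = False, p4 = True, p5 = False, p6 = True, p7 = False, p8 = True, p9 = True

Check each clause:
  1. (NOT p7 OR NOT p5) — NOT p7 is true.
  2. (p6 OR p4) — p4 is true.
  3. (p5 OR p4) — p4 is true.
  4. (p2 OR NOT p5) — p2 is true.
  5. (p6 OR NOT p7) — NOT p7 is true.
  6. (p8 OR NOT p6) — p8 is true.
  7. (p9 OR NOT p5) — p9 is true.
  8. (NOT p4 OR p2) — p2 is true.
  9. (p1 OR p6) — p6 is true.
  10. (p7 OR p4) — p4 is true.
  11. (NOT p1 OR NOT p8) — NOT p1 is true.
  12. (p3 OR p6) — p6 is true.
  13. (NOT p2 OR NOT p1) — NOT p1 is true.
  14. (p8 OR p3) — p8 is true.
  15. (p8 OR p6) — p8 is true.
  16. (NOT p2 OR NOT p7) — NOT p7 is true.
  17. (NOT p9 OR NOT p1) — NOT p1 is true.
  18. (NOT p5 OR p1) — NOT p5 is true.
  19. (p9 OR p8) — p8 is true.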